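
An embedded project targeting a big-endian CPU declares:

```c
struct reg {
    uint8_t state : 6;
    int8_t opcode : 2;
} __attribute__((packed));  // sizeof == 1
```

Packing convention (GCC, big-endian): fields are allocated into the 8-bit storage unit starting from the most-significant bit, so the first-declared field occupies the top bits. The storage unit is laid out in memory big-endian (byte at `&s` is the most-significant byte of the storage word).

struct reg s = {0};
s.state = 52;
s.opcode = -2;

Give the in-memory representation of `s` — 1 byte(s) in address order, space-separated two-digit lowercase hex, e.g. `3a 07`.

d2

[2+:6] state=52 & 0x3f = 0x34; word=0xd0
[0+:2] opcode=-2 & 0x3 = 0x2; word=0xd2
word = 0xd2 → big-endian bytes:
  [0]=0xd2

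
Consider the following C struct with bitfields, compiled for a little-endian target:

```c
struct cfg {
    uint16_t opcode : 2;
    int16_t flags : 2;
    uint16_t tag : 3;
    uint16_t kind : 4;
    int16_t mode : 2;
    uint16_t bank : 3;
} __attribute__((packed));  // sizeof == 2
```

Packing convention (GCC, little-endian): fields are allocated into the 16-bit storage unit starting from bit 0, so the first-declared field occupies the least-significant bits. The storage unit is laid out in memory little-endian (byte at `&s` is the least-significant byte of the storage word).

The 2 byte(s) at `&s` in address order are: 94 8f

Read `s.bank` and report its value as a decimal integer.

[0]=0x94 [1]=0x8f (little-endian) → word 0x8f94
opcode [0+:2] = (word>>0) & 0x3 = 0
flags [2+:2] = (word>>2) & 0x3 = 1
tag [4+:3] = (word>>4) & 0x7 = 1
kind [7+:4] = (word>>7) & 0xf = 15
mode [11+:2] = (word>>11) & 0x3 = 1
bank [13+:3] = (word>>13) & 0x7 = 4  ←

4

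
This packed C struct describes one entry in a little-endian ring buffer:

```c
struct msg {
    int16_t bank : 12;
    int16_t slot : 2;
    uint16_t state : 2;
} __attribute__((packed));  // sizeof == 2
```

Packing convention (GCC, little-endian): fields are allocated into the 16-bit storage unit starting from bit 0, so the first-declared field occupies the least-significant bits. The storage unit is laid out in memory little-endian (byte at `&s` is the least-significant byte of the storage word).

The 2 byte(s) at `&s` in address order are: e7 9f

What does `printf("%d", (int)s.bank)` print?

-25

[0]=0xe7 [1]=0x9f (little-endian) → word 0x9fe7
bank:12 @ bit 0 → (0x9fe7>>0)&0xfff = 0xfe7  ←
slot:2 @ bit 12 → (0x9fe7>>12)&0x3 = 0x1
state:2 @ bit 14 → (0x9fe7>>14)&0x3 = 0x2
bank signed 12b, MSB=1: 4071 - 4096 = -25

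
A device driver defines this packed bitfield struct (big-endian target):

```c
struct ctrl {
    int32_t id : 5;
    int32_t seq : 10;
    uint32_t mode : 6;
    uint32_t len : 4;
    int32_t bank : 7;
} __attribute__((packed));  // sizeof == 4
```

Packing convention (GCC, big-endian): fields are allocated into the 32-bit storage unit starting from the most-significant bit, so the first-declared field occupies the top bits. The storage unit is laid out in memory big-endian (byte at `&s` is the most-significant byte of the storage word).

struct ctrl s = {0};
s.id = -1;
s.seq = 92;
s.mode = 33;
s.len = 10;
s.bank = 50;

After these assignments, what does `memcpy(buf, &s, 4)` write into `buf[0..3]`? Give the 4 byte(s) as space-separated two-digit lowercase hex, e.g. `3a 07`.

id:5 = -1 → 0x1f << 27 → word 0xf8000000
seq:10 = 92 → 0x5c << 17 → word 0xf8b80000
mode:6 = 33 → 0x21 << 11 → word 0xf8b90800
len:4 = 10 → 0xa << 7 → word 0xf8b90d00
bank:7 = 50 → 0x32 << 0 → word 0xf8b90d32
word = 0xf8b90d32 → big-endian bytes:
  [0]=0xf8  [1]=0xb9  [2]=0x0d  [3]=0x32

f8 b9 0d 32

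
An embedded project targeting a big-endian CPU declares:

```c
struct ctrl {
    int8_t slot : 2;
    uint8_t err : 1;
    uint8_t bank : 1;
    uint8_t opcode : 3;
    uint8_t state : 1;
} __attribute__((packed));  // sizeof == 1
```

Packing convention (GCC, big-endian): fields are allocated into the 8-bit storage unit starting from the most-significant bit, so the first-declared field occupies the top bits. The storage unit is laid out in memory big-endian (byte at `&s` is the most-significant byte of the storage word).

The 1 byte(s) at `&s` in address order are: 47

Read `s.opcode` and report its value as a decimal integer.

[0]=0x47 (big-endian) → word 0x47
slot [6+:2] = (word>>6) & 0x3 = 1
err [5+:1] = (word>>5) & 0x1 = 0
bank [4+:1] = (word>>4) & 0x1 = 0
opcode [1+:3] = (word>>1) & 0x7 = 3  ←
state [0+:1] = (word>>0) & 0x1 = 1

3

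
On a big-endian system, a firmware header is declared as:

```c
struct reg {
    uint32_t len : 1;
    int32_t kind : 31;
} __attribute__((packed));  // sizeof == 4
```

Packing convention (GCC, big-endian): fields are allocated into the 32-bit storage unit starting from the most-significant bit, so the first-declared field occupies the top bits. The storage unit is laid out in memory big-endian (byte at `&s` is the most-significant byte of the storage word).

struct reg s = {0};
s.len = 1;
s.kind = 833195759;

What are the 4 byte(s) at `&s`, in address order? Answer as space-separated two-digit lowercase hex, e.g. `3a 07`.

b1 a9 8e ef

len:1 = 1 → 0x1 << 31 → word 0x80000000
kind:31 = 833195759 → 0x31a98eef << 0 → word 0xb1a98eef
word = 0xb1a98eef → big-endian bytes:
  [0]=0xb1  [1]=0xa9  [2]=0x8e  [3]=0xef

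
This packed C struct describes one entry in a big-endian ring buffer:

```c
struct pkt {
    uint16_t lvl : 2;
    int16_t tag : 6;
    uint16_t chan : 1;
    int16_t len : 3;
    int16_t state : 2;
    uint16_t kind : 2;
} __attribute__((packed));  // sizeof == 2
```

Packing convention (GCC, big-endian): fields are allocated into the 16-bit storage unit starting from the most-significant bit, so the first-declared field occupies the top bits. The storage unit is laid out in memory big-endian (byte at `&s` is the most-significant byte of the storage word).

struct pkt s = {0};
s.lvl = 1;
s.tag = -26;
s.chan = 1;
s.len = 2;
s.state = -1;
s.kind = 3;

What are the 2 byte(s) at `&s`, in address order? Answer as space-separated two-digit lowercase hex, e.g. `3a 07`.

66 af

[14+:2] lvl=1 & 0x3 = 0x1; word=0x4000
[8+:6] tag=-26 & 0x3f = 0x26; word=0x6600
[7+:1] chan=1 & 0x1 = 0x1; word=0x6680
[4+:3] len=2 & 0x7 = 0x2; word=0x66a0
[2+:2] state=-1 & 0x3 = 0x3; word=0x66ac
[0+:2] kind=3 & 0x3 = 0x3; word=0x66af
word = 0x66af → big-endian bytes:
  [0]=0x66  [1]=0xaf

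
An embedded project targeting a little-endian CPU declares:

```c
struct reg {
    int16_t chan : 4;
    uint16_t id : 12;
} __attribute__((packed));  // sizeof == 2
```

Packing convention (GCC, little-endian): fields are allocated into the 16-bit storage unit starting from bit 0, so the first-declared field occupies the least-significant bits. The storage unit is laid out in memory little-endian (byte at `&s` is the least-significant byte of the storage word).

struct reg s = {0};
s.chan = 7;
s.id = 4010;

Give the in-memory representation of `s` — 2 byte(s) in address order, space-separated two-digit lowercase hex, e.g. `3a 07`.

chan:4 = 7 → 0x7 << 0 → word 0x0007
id:12 = 4010 → 0xfaa << 4 → word 0xfaa7
word = 0xfaa7 → little-endian bytes:
  [0]=0xa7  [1]=0xfa

a7 fa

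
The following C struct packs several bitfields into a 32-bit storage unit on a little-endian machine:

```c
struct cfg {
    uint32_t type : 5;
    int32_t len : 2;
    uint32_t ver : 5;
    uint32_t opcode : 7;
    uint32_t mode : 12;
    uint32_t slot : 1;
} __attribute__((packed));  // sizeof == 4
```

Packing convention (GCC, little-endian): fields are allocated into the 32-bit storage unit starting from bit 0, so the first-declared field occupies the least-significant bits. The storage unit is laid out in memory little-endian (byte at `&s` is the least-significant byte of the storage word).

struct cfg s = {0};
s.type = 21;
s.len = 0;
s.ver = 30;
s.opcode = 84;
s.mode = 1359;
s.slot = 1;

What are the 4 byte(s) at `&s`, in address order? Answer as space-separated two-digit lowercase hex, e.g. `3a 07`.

15 4f 7d aa

[0+:5] type=21 & 0x1f = 0x15; word=0x00000015
[5+:2] len=0 & 0x3 = 0x0; word=0x00000015
[7+:5] ver=30 & 0x1f = 0x1e; word=0x00000f15
[12+:7] opcode=84 & 0x7f = 0x54; word=0x00054f15
[19+:12] mode=1359 & 0xfff = 0x54f; word=0x2a7d4f15
[31+:1] slot=1 & 0x1 = 0x1; word=0xaa7d4f15
word = 0xaa7d4f15 → little-endian bytes:
  [0]=0x15  [1]=0x4f  [2]=0x7d  [3]=0xaa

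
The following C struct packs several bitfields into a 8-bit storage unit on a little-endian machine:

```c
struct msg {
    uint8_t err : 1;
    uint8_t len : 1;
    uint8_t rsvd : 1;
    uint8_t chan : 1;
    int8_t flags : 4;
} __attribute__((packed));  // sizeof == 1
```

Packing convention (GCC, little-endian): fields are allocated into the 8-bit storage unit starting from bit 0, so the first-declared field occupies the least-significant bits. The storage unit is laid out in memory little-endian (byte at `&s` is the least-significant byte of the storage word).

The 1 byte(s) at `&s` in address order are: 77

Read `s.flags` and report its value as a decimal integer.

[0]=0x77 (little-endian) → word 0x77
err:1 @ bit 0 → (0x77>>0)&0x1 = 0x1
len:1 @ bit 1 → (0x77>>1)&0x1 = 0x1
rsvd:1 @ bit 2 → (0x77>>2)&0x1 = 0x1
chan:1 @ bit 3 → (0x77>>3)&0x1 = 0x0
flags:4 @ bit 4 → (0x77>>4)&0xf = 0x7  ←
flags signed 4b, MSB=0: value = 7

7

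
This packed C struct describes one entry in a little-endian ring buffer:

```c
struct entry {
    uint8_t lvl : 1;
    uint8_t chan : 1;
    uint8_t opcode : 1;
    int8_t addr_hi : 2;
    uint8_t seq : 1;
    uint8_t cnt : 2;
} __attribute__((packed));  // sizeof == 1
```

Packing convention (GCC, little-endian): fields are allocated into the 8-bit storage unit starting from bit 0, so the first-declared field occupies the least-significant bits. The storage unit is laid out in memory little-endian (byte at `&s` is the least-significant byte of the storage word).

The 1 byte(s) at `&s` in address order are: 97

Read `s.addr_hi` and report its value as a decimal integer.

[0]=0x97 (little-endian) → word 0x97
lvl:1 @ bit 0 → (0x97>>0)&0x1 = 0x1
chan:1 @ bit 1 → (0x97>>1)&0x1 = 0x1
opcode:1 @ bit 2 → (0x97>>2)&0x1 = 0x1
addr_hi:2 @ bit 3 → (0x97>>3)&0x3 = 0x2  ←
seq:1 @ bit 5 → (0x97>>5)&0x1 = 0x0
cnt:2 @ bit 6 → (0x97>>6)&0x3 = 0x2
addr_hi signed 2b, MSB=1: 2 - 4 = -2

-2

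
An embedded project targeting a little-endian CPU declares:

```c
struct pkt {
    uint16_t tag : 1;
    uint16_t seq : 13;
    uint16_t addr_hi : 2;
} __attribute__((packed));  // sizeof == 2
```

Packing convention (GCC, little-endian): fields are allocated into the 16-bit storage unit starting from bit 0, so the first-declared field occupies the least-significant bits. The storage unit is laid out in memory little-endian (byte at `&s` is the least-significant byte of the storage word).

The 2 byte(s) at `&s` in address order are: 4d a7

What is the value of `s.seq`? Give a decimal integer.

5030

[0]=0x4d [1]=0xa7 (little-endian) → word 0xa74d
tag [0+:1] = (word>>0) & 0x1 = 1
seq [1+:13] = (word>>1) & 0x1fff = 5030  ←
addr_hi [14+:2] = (word>>14) & 0x3 = 2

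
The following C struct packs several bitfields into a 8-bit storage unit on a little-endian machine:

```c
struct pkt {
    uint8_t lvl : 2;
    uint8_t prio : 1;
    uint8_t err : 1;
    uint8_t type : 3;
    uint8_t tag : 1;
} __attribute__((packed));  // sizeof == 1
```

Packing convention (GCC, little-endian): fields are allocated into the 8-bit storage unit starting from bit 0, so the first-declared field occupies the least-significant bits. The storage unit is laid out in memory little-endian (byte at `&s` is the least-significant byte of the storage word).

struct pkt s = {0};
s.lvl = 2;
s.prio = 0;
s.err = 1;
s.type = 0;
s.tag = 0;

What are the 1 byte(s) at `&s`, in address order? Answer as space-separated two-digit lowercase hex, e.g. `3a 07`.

0a

lvl (2b) val=2 bits=0x2 at bit 0: 0x02
prio (1b) val=0 bits=0x0 at bit 2: 0x02
err (1b) val=1 bits=0x1 at bit 3: 0x0a
type (3b) val=0 bits=0x0 at bit 4: 0x0a
tag (1b) val=0 bits=0x0 at bit 7: 0x0a
word = 0x0a → little-endian bytes:
  [0]=0x0a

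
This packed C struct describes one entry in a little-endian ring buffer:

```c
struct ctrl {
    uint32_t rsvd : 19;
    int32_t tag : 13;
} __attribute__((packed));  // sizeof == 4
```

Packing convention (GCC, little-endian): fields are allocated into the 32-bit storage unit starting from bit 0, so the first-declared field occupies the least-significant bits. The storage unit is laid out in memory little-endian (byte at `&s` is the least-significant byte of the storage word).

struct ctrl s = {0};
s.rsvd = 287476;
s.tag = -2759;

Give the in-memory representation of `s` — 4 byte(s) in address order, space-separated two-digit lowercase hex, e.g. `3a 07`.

f4 62 cc a9

rsvd (19b) val=287476 bits=0x462f4 at bit 0: 0x000462f4
tag (13b) val=-2759 bits=0x1539 at bit 19: 0xa9cc62f4
word = 0xa9cc62f4 → little-endian bytes:
  [0]=0xf4  [1]=0x62  [2]=0xcc  [3]=0xa9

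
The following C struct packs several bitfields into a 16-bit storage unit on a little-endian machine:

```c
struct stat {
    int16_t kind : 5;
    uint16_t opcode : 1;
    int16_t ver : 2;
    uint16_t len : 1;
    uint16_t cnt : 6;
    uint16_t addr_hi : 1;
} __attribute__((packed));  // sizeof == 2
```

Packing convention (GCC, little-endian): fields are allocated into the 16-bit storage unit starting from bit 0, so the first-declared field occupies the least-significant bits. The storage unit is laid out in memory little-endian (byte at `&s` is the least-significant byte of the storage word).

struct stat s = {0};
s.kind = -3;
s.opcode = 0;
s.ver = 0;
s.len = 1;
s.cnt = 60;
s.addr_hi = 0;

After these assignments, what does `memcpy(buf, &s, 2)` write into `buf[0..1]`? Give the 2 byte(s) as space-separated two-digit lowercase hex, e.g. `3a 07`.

1d 79

[0+:5] kind=-3 & 0x1f = 0x1d; word=0x001d
[5+:1] opcode=0 & 0x1 = 0x0; word=0x001d
[6+:2] ver=0 & 0x3 = 0x0; word=0x001d
[8+:1] len=1 & 0x1 = 0x1; word=0x011d
[9+:6] cnt=60 & 0x3f = 0x3c; word=0x791d
[15+:1] addr_hi=0 & 0x1 = 0x0; word=0x791d
word = 0x791d → little-endian bytes:
  [0]=0x1d  [1]=0x79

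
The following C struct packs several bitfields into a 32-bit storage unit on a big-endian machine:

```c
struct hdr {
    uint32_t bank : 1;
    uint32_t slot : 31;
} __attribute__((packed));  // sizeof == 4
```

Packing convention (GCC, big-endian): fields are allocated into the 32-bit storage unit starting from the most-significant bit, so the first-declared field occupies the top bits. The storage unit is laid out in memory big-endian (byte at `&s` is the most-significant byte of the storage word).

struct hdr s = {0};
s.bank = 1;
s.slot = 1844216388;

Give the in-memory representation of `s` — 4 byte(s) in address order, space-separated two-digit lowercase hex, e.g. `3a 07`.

ed ec 82 44

bank:1 = 1 → 0x1 << 31 → word 0x80000000
slot:31 = 1844216388 → 0x6dec8244 << 0 → word 0xedec8244
word = 0xedec8244 → big-endian bytes:
  [0]=0xed  [1]=0xec  [2]=0x82  [3]=0x44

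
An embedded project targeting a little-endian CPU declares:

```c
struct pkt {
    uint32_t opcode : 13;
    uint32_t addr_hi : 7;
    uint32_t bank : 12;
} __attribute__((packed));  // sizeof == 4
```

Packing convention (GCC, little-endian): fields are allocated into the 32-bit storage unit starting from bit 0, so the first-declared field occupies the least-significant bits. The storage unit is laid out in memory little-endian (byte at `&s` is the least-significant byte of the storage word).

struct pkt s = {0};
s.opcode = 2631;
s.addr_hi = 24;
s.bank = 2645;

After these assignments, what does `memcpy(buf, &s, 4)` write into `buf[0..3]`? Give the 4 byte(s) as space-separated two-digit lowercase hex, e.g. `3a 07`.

opcode:13 = 2631 → 0xa47 << 0 → word 0x00000a47
addr_hi:7 = 24 → 0x18 << 13 → word 0x00030a47
bank:12 = 2645 → 0xa55 << 20 → word 0xa5530a47
word = 0xa5530a47 → little-endian bytes:
  [0]=0x47  [1]=0x0a  [2]=0x53  [3]=0xa5

47 0a 53 a5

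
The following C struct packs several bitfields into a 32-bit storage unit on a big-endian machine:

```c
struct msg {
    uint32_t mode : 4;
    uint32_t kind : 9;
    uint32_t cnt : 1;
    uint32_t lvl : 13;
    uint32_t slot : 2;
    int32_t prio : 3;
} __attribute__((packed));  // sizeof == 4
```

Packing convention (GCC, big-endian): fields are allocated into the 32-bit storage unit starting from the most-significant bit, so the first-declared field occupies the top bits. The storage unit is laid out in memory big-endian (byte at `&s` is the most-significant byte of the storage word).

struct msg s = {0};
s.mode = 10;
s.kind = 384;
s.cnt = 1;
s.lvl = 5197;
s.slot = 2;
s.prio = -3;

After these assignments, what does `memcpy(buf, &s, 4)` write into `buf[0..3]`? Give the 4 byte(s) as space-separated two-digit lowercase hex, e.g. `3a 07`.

ac 06 89 b5

mode (4b) val=10 bits=0xa at bit 28: 0xa0000000
kind (9b) val=384 bits=0x180 at bit 19: 0xac000000
cnt (1b) val=1 bits=0x1 at bit 18: 0xac040000
lvl (13b) val=5197 bits=0x144d at bit 5: 0xac0689a0
slot (2b) val=2 bits=0x2 at bit 3: 0xac0689b0
prio (3b) val=-3 bits=0x5 at bit 0: 0xac0689b5
word = 0xac0689b5 → big-endian bytes:
  [0]=0xac  [1]=0x06  [2]=0x89  [3]=0xb5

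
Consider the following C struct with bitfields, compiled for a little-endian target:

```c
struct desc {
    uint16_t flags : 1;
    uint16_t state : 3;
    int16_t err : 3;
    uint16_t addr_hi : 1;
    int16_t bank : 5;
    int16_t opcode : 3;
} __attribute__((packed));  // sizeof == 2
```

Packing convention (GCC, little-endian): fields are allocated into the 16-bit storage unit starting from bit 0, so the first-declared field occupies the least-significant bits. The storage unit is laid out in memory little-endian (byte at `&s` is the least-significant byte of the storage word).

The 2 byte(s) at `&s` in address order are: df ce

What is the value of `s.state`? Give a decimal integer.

[0]=0xdf [1]=0xce (little-endian) → word 0xcedf
flags [0+:1] = (word>>0) & 0x1 = 1
state [1+:3] = (word>>1) & 0x7 = 7  ←
err [4+:3] = (word>>4) & 0x7 = 5
addr_hi [7+:1] = (word>>7) & 0x1 = 1
bank [8+:5] = (word>>8) & 0x1f = 14
opcode [13+:3] = (word>>13) & 0x7 = 6

7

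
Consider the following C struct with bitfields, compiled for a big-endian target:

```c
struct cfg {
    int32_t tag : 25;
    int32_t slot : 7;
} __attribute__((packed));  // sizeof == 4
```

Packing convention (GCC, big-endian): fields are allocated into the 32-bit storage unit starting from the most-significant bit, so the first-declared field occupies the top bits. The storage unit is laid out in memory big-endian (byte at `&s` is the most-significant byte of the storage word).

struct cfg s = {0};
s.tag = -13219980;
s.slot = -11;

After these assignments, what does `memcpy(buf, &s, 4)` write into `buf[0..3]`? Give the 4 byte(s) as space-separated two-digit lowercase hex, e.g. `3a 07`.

tag:25 = -13219980 → 0x1364774 << 7 → word 0x9b23ba00
slot:7 = -11 → 0x75 << 0 → word 0x9b23ba75
word = 0x9b23ba75 → big-endian bytes:
  [0]=0x9b  [1]=0x23  [2]=0xba  [3]=0x75

9b 23 ba 75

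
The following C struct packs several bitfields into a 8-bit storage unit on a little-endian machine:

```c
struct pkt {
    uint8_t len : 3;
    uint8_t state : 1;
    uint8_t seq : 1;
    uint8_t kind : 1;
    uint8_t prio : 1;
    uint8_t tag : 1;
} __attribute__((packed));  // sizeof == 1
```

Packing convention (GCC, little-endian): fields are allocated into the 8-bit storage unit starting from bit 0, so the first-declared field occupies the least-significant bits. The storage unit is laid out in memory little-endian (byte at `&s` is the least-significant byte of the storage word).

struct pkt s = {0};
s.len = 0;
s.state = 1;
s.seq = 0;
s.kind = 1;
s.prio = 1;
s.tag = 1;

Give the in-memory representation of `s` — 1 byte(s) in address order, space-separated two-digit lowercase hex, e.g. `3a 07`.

[0+:3] len=0 & 0x7 = 0x0; word=0x00
[3+:1] state=1 & 0x1 = 0x1; word=0x08
[4+:1] seq=0 & 0x1 = 0x0; word=0x08
[5+:1] kind=1 & 0x1 = 0x1; word=0x28
[6+:1] prio=1 & 0x1 = 0x1; word=0x68
[7+:1] tag=1 & 0x1 = 0x1; word=0xe8
word = 0xe8 → little-endian bytes:
  [0]=0xe8

e8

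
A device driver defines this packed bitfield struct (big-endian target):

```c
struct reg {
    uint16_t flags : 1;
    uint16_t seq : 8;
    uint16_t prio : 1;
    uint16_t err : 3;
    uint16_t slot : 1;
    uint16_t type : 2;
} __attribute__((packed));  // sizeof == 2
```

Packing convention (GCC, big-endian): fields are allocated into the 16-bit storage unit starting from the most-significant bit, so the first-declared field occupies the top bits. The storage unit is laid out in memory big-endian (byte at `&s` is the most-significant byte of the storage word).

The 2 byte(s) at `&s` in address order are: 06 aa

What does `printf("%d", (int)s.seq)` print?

13

[0]=0x06 [1]=0xaa (big-endian) → word 0x06aa
flags:1 @ bit 15 → (0x06aa>>15)&0x1 = 0x0
seq:8 @ bit 7 → (0x06aa>>7)&0xff = 0xd  ←
prio:1 @ bit 6 → (0x06aa>>6)&0x1 = 0x0
err:3 @ bit 3 → (0x06aa>>3)&0x7 = 0x5
slot:1 @ bit 2 → (0x06aa>>2)&0x1 = 0x0
type:2 @ bit 0 → (0x06aa>>0)&0x3 = 0x2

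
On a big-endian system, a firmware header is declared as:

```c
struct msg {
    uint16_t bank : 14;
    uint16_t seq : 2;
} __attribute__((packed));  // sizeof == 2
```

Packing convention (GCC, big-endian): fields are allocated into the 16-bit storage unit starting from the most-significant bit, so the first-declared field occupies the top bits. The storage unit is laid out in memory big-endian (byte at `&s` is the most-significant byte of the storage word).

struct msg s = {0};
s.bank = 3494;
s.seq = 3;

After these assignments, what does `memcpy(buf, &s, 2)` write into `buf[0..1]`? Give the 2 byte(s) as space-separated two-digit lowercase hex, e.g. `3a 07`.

[2+:14] bank=3494 & 0x3fff = 0xda6; word=0x3698
[0+:2] seq=3 & 0x3 = 0x3; word=0x369b
word = 0x369b → big-endian bytes:
  [0]=0x36  [1]=0x9b

36 9b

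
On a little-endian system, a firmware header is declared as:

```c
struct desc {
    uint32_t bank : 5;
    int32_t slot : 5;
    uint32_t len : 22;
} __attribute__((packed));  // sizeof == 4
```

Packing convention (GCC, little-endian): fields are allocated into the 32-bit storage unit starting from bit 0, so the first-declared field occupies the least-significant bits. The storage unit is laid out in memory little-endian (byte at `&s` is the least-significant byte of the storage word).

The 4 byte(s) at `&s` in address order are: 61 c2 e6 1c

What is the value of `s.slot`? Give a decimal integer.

-13

[0]=0x61 [1]=0xc2 [2]=0xe6 [3]=0x1c (little-endian) → word 0x1ce6c261
bank [0+:5] = (word>>0) & 0x1f = 1
slot [5+:5] = (word>>5) & 0x1f = 19  ←
len [10+:22] = (word>>10) & 0x3fffff = 473520
slot signed 5b, MSB=1: 19 - 32 = -13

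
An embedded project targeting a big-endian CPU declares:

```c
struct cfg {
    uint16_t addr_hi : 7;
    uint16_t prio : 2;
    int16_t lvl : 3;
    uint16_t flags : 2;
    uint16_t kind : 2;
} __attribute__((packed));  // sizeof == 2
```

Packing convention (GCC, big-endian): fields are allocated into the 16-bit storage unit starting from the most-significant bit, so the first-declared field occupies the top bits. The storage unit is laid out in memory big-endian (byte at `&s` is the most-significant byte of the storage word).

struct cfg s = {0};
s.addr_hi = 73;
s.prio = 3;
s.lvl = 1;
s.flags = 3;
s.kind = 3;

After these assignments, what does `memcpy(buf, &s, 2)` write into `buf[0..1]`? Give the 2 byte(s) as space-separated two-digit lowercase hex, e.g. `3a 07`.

addr_hi:7 = 73 → 0x49 << 9 → word 0x9200
prio:2 = 3 → 0x3 << 7 → word 0x9380
lvl:3 = 1 → 0x1 << 4 → word 0x9390
flags:2 = 3 → 0x3 << 2 → word 0x939c
kind:2 = 3 → 0x3 << 0 → word 0x939f
word = 0x939f → big-endian bytes:
  [0]=0x93  [1]=0x9f

93 9f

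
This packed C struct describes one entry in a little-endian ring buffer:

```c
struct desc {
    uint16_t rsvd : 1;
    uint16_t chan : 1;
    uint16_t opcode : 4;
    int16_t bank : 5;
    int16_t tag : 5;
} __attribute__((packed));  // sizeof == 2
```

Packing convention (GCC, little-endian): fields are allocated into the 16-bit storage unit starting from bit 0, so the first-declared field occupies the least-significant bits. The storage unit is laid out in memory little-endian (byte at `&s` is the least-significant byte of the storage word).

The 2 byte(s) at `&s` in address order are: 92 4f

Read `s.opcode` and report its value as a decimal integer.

4

[0]=0x92 [1]=0x4f (little-endian) → word 0x4f92
rsvd [0+:1] = (word>>0) & 0x1 = 0
chan [1+:1] = (word>>1) & 0x1 = 1
opcode [2+:4] = (word>>2) & 0xf = 4  ←
bank [6+:5] = (word>>6) & 0x1f = 30
tag [11+:5] = (word>>11) & 0x1f = 9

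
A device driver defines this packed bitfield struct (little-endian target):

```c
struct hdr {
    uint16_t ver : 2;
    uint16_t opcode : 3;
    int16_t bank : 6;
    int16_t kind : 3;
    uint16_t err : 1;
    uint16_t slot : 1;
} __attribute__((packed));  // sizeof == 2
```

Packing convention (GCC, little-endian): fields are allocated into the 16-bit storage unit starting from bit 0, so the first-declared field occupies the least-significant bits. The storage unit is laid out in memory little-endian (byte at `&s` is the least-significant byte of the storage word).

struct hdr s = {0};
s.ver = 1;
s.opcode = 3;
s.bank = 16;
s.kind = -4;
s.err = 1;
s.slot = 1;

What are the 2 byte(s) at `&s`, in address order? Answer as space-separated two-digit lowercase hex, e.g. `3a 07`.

0d e2

[0+:2] ver=1 & 0x3 = 0x1; word=0x0001
[2+:3] opcode=3 & 0x7 = 0x3; word=0x000d
[5+:6] bank=16 & 0x3f = 0x10; word=0x020d
[11+:3] kind=-4 & 0x7 = 0x4; word=0x220d
[14+:1] err=1 & 0x1 = 0x1; word=0x620d
[15+:1] slot=1 & 0x1 = 0x1; word=0xe20d
word = 0xe20d → little-endian bytes:
  [0]=0x0d  [1]=0xe2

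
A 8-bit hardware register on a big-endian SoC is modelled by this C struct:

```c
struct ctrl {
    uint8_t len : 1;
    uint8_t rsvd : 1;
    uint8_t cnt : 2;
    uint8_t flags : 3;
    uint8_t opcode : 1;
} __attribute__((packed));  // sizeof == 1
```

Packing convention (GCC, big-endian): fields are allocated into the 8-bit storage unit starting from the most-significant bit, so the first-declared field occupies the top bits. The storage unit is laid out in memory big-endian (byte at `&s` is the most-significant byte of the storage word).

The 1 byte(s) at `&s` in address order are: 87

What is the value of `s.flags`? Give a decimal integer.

[0]=0x87 (big-endian) → word 0x87
len [7+:1] = (word>>7) & 0x1 = 1
rsvd [6+:1] = (word>>6) & 0x1 = 0
cnt [4+:2] = (word>>4) & 0x3 = 0
flags [1+:3] = (word>>1) & 0x7 = 3  ←
opcode [0+:1] = (word>>0) & 0x1 = 1

3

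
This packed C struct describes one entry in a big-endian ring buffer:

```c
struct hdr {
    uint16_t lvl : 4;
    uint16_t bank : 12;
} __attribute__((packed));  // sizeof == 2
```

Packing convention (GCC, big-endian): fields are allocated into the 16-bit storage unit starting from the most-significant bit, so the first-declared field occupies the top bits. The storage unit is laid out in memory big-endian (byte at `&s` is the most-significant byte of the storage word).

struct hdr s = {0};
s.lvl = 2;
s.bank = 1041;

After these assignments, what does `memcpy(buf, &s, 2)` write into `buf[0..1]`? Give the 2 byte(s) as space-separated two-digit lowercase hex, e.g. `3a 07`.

24 11

[12+:4] lvl=2 & 0xf = 0x2; word=0x2000
[0+:12] bank=1041 & 0xfff = 0x411; word=0x2411
word = 0x2411 → big-endian bytes:
  [0]=0x24  [1]=0x11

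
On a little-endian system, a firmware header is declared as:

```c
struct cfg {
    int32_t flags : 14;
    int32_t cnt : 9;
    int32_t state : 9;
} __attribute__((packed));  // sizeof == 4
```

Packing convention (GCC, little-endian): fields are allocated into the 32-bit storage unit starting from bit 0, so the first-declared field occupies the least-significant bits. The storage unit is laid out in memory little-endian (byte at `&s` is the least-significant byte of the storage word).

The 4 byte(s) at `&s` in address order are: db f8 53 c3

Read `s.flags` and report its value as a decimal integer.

[0]=0xdb [1]=0xf8 [2]=0x53 [3]=0xc3 (little-endian) → word 0xc353f8db
flags:14 @ bit 0 → (0xc353f8db>>0)&0x3fff = 0x38db  ←
cnt:9 @ bit 14 → (0xc353f8db>>14)&0x1ff = 0x14f
state:9 @ bit 23 → (0xc353f8db>>23)&0x1ff = 0x186
flags signed 14b, MSB=1: 14555 - 16384 = -1829

-1829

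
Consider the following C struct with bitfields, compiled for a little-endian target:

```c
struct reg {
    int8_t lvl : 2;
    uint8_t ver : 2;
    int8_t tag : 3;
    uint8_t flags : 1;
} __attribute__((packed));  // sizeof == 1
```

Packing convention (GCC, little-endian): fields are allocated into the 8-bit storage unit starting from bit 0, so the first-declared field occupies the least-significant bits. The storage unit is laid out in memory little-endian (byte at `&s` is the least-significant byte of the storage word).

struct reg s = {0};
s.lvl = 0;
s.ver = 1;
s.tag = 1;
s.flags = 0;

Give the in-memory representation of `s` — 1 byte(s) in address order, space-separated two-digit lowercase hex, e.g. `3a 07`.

14

[0+:2] lvl=0 & 0x3 = 0x0; word=0x00
[2+:2] ver=1 & 0x3 = 0x1; word=0x04
[4+:3] tag=1 & 0x7 = 0x1; word=0x14
[7+:1] flags=0 & 0x1 = 0x0; word=0x14
word = 0x14 → little-endian bytes:
  [0]=0x14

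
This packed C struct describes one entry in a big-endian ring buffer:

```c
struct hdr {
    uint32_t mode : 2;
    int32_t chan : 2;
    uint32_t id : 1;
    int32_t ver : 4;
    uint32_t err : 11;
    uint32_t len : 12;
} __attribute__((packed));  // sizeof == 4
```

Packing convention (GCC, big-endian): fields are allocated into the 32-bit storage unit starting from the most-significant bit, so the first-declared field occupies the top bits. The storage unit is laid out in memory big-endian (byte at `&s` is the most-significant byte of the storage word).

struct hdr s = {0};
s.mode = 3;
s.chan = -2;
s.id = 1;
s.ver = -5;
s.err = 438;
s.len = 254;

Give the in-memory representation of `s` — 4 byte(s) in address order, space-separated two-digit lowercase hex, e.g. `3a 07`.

mode:2 = 3 → 0x3 << 30 → word 0xc0000000
chan:2 = -2 → 0x2 << 28 → word 0xe0000000
id:1 = 1 → 0x1 << 27 → word 0xe8000000
ver:4 = -5 → 0xb << 23 → word 0xed800000
err:11 = 438 → 0x1b6 << 12 → word 0xed9b6000
len:12 = 254 → 0xfe << 0 → word 0xed9b60fe
word = 0xed9b60fe → big-endian bytes:
  [0]=0xed  [1]=0x9b  [2]=0x60  [3]=0xfe

ed 9b 60 fe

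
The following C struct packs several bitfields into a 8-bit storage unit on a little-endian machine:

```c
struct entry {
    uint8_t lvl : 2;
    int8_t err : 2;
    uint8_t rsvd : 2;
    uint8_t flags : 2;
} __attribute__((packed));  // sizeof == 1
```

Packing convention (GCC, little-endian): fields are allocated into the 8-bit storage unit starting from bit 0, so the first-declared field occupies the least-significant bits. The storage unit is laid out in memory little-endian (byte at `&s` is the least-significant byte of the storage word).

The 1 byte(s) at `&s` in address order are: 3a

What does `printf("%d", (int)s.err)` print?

[0]=0x3a (little-endian) → word 0x3a
lvl [0+:2] = (word>>0) & 0x3 = 2
err [2+:2] = (word>>2) & 0x3 = 2  ←
rsvd [4+:2] = (word>>4) & 0x3 = 3
flags [6+:2] = (word>>6) & 0x3 = 0
err signed 2b, MSB=1: 2 - 4 = -2

-2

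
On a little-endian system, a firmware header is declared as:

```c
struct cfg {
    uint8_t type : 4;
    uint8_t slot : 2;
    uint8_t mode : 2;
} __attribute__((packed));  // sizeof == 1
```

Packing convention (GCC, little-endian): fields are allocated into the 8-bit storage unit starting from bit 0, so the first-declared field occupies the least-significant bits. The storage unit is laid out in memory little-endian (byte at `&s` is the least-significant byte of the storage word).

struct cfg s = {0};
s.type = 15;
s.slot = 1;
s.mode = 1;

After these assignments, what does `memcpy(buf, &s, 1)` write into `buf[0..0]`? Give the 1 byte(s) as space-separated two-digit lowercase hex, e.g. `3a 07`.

type:4 = 15 → 0xf << 0 → word 0x0f
slot:2 = 1 → 0x1 << 4 → word 0x1f
mode:2 = 1 → 0x1 << 6 → word 0x5f
word = 0x5f → little-endian bytes:
  [0]=0x5f

5f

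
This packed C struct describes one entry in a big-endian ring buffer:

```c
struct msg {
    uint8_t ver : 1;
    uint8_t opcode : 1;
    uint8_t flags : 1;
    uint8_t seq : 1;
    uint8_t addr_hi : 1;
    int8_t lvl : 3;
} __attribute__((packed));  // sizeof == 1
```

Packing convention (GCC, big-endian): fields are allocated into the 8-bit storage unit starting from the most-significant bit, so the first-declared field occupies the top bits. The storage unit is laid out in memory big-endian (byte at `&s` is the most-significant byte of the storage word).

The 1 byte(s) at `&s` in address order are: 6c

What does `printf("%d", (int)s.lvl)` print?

[0]=0x6c (big-endian) → word 0x6c
ver:1 @ bit 7 → (0x6c>>7)&0x1 = 0x0
opcode:1 @ bit 6 → (0x6c>>6)&0x1 = 0x1
flags:1 @ bit 5 → (0x6c>>5)&0x1 = 0x1
seq:1 @ bit 4 → (0x6c>>4)&0x1 = 0x0
addr_hi:1 @ bit 3 → (0x6c>>3)&0x1 = 0x1
lvl:3 @ bit 0 → (0x6c>>0)&0x7 = 0x4  ←
lvl signed 3b, MSB=1: 4 - 8 = -4

-4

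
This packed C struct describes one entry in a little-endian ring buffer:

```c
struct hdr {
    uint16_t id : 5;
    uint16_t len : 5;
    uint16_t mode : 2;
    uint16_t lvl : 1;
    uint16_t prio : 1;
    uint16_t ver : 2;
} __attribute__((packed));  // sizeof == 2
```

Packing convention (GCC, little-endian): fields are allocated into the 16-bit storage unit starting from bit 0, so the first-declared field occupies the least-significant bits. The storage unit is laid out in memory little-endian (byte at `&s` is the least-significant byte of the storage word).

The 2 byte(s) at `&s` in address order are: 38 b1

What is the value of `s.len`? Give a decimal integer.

[0]=0x38 [1]=0xb1 (little-endian) → word 0xb138
id [0+:5] = (word>>0) & 0x1f = 24
len [5+:5] = (word>>5) & 0x1f = 9  ←
mode [10+:2] = (word>>10) & 0x3 = 0
lvl [12+:1] = (word>>12) & 0x1 = 1
prio [13+:1] = (word>>13) & 0x1 = 1
ver [14+:2] = (word>>14) & 0x3 = 2

9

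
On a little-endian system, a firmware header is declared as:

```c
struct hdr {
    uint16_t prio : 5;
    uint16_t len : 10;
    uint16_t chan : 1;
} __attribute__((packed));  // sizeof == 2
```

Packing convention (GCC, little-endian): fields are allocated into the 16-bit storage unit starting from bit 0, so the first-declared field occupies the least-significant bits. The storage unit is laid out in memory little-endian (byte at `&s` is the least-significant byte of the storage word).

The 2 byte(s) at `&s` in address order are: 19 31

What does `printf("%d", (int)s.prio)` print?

25

[0]=0x19 [1]=0x31 (little-endian) → word 0x3119
prio [0+:5] = (word>>0) & 0x1f = 25  ←
len [5+:10] = (word>>5) & 0x3ff = 392
chan [15+:1] = (word>>15) & 0x1 = 0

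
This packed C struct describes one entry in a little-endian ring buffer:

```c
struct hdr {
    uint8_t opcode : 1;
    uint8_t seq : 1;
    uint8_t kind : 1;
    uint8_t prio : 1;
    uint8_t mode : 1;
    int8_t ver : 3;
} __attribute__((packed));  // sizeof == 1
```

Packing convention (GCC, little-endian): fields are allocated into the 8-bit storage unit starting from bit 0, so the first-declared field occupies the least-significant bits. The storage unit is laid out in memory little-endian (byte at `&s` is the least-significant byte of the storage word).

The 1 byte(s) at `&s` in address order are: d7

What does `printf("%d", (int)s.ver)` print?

[0]=0xd7 (little-endian) → word 0xd7
opcode:1 @ bit 0 → (0xd7>>0)&0x1 = 0x1
seq:1 @ bit 1 → (0xd7>>1)&0x1 = 0x1
kind:1 @ bit 2 → (0xd7>>2)&0x1 = 0x1
prio:1 @ bit 3 → (0xd7>>3)&0x1 = 0x0
mode:1 @ bit 4 → (0xd7>>4)&0x1 = 0x1
ver:3 @ bit 5 → (0xd7>>5)&0x7 = 0x6  ←
ver signed 3b, MSB=1: 6 - 8 = -2

-2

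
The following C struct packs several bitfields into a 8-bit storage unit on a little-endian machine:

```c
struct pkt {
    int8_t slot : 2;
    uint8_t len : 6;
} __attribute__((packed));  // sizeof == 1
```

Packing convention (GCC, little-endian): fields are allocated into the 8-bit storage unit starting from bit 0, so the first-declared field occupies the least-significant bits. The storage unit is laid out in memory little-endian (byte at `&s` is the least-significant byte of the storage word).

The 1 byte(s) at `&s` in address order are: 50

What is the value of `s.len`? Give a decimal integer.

[0]=0x50 (little-endian) → word 0x50
slot [0+:2] = (word>>0) & 0x3 = 0
len [2+:6] = (word>>2) & 0x3f = 20  ←

20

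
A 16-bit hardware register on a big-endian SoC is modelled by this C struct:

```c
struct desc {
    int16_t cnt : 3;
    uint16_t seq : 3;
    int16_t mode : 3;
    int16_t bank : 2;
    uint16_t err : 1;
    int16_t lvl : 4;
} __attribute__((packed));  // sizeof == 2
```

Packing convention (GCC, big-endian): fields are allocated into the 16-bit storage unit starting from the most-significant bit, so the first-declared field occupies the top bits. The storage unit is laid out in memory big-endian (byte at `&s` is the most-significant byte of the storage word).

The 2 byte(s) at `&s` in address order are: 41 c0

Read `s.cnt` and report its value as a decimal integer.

2

[0]=0x41 [1]=0xc0 (big-endian) → word 0x41c0
cnt [13+:3] = (word>>13) & 0x7 = 2  ←
seq [10+:3] = (word>>10) & 0x7 = 0
mode [7+:3] = (word>>7) & 0x7 = 3
bank [5+:2] = (word>>5) & 0x3 = 2
err [4+:1] = (word>>4) & 0x1 = 0
lvl [0+:4] = (word>>0) & 0xf = 0
cnt signed 3b, MSB=0: value = 2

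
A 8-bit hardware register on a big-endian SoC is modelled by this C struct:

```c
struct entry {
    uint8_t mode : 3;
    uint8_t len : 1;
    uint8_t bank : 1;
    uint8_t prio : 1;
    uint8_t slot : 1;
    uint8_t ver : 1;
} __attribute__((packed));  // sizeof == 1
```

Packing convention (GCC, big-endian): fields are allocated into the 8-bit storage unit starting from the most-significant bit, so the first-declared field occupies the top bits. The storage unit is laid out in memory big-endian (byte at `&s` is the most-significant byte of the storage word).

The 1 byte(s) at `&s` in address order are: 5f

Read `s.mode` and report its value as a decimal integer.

[0]=0x5f (big-endian) → word 0x5f
mode:3 @ bit 5 → (0x5f>>5)&0x7 = 0x2  ←
len:1 @ bit 4 → (0x5f>>4)&0x1 = 0x1
bank:1 @ bit 3 → (0x5f>>3)&0x1 = 0x1
prio:1 @ bit 2 → (0x5f>>2)&0x1 = 0x1
slot:1 @ bit 1 → (0x5f>>1)&0x1 = 0x1
ver:1 @ bit 0 → (0x5f>>0)&0x1 = 0x1

2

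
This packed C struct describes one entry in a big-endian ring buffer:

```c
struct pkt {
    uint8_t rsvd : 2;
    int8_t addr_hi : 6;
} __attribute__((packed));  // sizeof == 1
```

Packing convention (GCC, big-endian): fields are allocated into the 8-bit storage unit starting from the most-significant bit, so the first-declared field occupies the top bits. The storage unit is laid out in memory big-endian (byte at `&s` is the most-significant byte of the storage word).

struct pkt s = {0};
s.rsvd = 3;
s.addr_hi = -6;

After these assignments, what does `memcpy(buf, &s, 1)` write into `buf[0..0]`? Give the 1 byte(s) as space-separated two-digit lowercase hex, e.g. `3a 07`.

[6+:2] rsvd=3 & 0x3 = 0x3; word=0xc0
[0+:6] addr_hi=-6 & 0x3f = 0x3a; word=0xfa
word = 0xfa → big-endian bytes:
  [0]=0xfa

fa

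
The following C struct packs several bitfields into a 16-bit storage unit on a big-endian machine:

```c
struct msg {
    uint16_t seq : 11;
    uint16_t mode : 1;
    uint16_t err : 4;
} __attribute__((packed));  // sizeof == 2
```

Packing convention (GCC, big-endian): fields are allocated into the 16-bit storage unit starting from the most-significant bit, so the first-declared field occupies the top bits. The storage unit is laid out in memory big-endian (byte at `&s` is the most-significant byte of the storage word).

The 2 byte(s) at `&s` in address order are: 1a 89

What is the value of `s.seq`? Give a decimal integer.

[0]=0x1a [1]=0x89 (big-endian) → word 0x1a89
seq [5+:11] = (word>>5) & 0x7ff = 212  ←
mode [4+:1] = (word>>4) & 0x1 = 0
err [0+:4] = (word>>0) & 0xf = 9

212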